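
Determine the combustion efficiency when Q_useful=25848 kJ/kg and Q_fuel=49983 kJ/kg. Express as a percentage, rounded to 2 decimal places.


Efficiency = (Q_useful / Q_fuel) * 100
Efficiency = (25848 / 49983) * 100
Efficiency = 0.5171 * 100 = 51.71%


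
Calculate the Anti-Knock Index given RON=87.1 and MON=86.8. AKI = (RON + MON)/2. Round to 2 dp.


AKI = (RON + MON) / 2
AKI = (87.1 + 86.8) / 2
AKI = 173.9 / 2 = 86.95


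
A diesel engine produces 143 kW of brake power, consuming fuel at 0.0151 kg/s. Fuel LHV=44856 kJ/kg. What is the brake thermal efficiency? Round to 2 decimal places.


eta_BTE = (BP / (mf * LHV)) * 100
Denominator = 0.0151 * 44856 = 677.3256 kW
eta_BTE = (143 / 677.3256) * 100 = 21.11%


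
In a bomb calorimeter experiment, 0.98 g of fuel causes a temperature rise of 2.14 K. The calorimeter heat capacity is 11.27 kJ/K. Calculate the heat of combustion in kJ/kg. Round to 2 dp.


Hc = C_cal * delta_T / m_fuel
Q_released = 11.27 * 2.14 = 24.1178 kJ
m_fuel = 0.98 g = 0.98/1000 kg = 0.000980 kg
Hc = 24.1178 / 0.000980 = 24610.00 kJ/kg


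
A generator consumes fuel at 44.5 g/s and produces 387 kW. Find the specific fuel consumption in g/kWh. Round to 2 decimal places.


SFC = (mf / BP) * 3600
Rate = 44.5 / 387 = 0.114987 g/(s*kW)
SFC = 0.114987 * 3600 = 413.95 g/kWh


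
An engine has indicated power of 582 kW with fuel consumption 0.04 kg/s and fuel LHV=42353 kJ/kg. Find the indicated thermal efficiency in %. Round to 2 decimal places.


eta_ith = (IP / (mf * LHV)) * 100
Denominator = 0.04 * 42353 = 1694.1200 kW
eta_ith = (582 / 1694.1200) * 100 = 34.35%


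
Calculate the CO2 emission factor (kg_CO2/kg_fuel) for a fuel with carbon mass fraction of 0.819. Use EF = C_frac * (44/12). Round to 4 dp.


EF = C_frac * (M_CO2 / M_C)
EF = 0.819 * (44/12)
EF = 0.819 * 3.666667 = 3.0030 kg_CO2/kg_fuel


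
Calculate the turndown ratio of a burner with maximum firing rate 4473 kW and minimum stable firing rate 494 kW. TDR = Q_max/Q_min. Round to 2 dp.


TDR = Q_max / Q_min
TDR = 4473 / 494 = 9.05


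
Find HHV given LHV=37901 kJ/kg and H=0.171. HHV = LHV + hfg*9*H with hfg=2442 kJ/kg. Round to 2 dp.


HHV = LHV + hfg * 9 * H
Water addition = 2442 * 9 * 0.171 = 3758.238 kJ/kg
HHV = 37901 + 3758.238 = 41659.24 kJ/kg


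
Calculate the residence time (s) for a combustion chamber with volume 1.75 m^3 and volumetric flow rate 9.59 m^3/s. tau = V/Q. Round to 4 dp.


tau = V / Q_flow
tau = 1.75 / 9.59 = 0.1825 s


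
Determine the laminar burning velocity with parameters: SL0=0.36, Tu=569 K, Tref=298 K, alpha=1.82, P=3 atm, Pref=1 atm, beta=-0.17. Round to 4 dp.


SL = SL0 * (Tu/Tref)^alpha * (P/Pref)^beta
T ratio = 569/298 = 1.90939597
(T ratio)^alpha = 1.90939597^1.82 = 3.245120
(P/Pref)^beta = 3^(-0.17) = 0.829639
SL = 0.36 * 3.245120 * 0.829639 = 0.9692 m/s


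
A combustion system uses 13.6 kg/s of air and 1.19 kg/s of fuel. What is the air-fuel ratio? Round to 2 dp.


AFR = m_air / m_fuel
AFR = 13.6 / 1.19 = 11.43


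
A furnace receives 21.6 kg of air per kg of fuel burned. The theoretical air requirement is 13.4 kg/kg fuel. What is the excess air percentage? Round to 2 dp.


Excess air = actual - stoichiometric = 21.6 - 13.4 = 8.20 kg/kg fuel
Excess air % = (excess / stoich) * 100 = (8.20 / 13.4) * 100 = 61.19%


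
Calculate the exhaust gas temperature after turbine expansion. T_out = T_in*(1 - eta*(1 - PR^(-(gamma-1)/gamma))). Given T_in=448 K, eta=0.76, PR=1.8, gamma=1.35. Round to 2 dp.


T_out = T_in * (1 - eta * (1 - PR^(-(gamma-1)/gamma)))
Exponent = -(1.35-1)/1.35 = -0.25925926
PR^exp = 1.8^(-0.25925926) = 0.85865408
Factor = 1 - 0.76*(1 - 0.85865408) = 0.89257710
T_out = 448 * 0.89257710 = 399.87 K


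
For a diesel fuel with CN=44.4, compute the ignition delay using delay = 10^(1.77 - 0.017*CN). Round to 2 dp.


delay = 10^(1.77 - 0.017*CN)
Exponent = 1.77 - 0.017*44.4 = 1.0152
delay = 10^1.0152 = 10.36 ms


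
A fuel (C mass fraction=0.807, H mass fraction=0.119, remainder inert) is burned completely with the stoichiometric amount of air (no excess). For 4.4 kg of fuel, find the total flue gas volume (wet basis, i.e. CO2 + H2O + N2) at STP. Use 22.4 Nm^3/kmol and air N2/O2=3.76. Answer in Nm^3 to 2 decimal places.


Per kg fuel: CO2 = (C/12 kmol)*22.4 = (0.807/12)*22.4 = 1.50640 Nm^3
Per kg fuel: H2O = (H/2 kmol)*22.4 = (0.119/2)*22.4 = 1.33280 Nm^3
O2 needed per kg fuel = C/12 + H/4 = 0.807/12 + 0.119/4 = 0.09700000 kmol
Per kg fuel: N2 = O2*3.76*22.4 = 0.09700000*3.76*22.4 = 8.16973 Nm^3
Total per kg = 1.50640 + 1.33280 + 8.16973 = 11.00893 Nm^3
Total = 11.00893 * 4.4 = 48.44 Nm^3


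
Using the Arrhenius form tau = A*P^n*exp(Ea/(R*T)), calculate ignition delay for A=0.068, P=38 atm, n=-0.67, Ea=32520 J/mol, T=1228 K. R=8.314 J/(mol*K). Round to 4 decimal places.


tau = A * P^n * exp(Ea/(R*T))
P^n = 38^(-0.67) = 0.08740675
Ea/(R*T) = 32520/(8.314*1228) = 3.185240
exp(Ea/(R*T)) = 24.173087
tau = 0.068 * 0.08740675 * 24.173087 = 0.1437 ms


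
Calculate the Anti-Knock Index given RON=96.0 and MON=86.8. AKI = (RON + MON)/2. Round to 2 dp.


AKI = (RON + MON) / 2
AKI = (96.0 + 86.8) / 2
AKI = 182.8 / 2 = 91.40


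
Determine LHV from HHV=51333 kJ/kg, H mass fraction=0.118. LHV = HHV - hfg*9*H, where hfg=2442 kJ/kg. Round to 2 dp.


LHV = HHV - hfg * 9 * H
Water correction = 2442 * 9 * 0.118 = 2593.404 kJ/kg
LHV = 51333 - 2593.404 = 48739.60 kJ/kg


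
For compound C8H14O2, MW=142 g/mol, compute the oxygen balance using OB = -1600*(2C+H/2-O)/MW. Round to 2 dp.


OB = -1600 * (2C + H/2 - O) / MW
Inner = 2*8 + 14/2 - 2 = 21.00
OB = -1600 * 21.00 / 142 = -236.62%


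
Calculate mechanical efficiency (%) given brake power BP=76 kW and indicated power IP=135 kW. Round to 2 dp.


eta_mech = (BP / IP) * 100
Ratio = 76 / 135 = 0.5630
eta_mech = 0.5630 * 100 = 56.30%


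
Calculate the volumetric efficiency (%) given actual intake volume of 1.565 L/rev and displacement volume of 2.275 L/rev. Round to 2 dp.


eta_v = (V_actual / V_disp) * 100
Ratio = 1.565 / 2.275 = 0.6879
eta_v = 0.6879 * 100 = 68.79%


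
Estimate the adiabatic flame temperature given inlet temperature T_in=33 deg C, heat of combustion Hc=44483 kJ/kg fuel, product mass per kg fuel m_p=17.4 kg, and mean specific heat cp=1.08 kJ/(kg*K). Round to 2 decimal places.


T_ad = T_in + Hc / (m_p * cp)
Denominator = 17.4 * 1.08 = 18.7920
Temperature rise = 44483 / 18.7920 = 2367.12 K
T_ad = 33 + 2367.12 = 2400.12 deg C


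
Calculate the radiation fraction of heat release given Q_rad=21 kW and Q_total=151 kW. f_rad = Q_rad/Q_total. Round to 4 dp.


f_rad = Q_rad / Q_total
f_rad = 21 / 151 = 0.1391


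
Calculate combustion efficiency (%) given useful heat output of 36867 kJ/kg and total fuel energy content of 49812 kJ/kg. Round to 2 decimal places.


Efficiency = (Q_useful / Q_fuel) * 100
Efficiency = (36867 / 49812) * 100
Efficiency = 0.7401 * 100 = 74.01%


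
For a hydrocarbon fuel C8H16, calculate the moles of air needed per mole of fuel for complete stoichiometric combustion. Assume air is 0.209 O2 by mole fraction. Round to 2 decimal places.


Balanced combustion: C8H16 + 12 O2 -> 8 CO2 + 8 H2O
O2 needed = C + H/4 = 8 + 16/4 = 12.00 moles
Air moles = O2 / 0.209 = 12.00 / 0.209 = 57.42 moles air


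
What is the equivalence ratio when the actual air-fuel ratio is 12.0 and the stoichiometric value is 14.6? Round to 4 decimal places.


phi = AFR_stoich / AFR_actual
phi = 14.6 / 12.0 = 1.2167


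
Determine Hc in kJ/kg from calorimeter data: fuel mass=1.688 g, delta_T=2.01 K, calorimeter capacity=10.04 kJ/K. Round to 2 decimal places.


Hc = C_cal * delta_T / m_fuel
Q_released = 10.04 * 2.01 = 20.1804 kJ
m_fuel = 1.688 g = 1.688/1000 kg = 0.001688 kg
Hc = 20.1804 / 0.001688 = 11955.21 kJ/kg


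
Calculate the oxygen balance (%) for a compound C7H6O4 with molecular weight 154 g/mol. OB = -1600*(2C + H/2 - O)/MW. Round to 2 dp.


OB = -1600 * (2C + H/2 - O) / MW
Inner = 2*7 + 6/2 - 4 = 13.00
OB = -1600 * 13.00 / 154 = -135.06%


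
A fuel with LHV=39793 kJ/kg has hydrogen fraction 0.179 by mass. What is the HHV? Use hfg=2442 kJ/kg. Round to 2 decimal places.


HHV = LHV + hfg * 9 * H
Water addition = 2442 * 9 * 0.179 = 3934.062 kJ/kg
HHV = 39793 + 3934.062 = 43727.06 kJ/kg


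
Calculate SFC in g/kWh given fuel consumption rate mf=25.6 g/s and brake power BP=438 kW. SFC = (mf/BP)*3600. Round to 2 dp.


SFC = (mf / BP) * 3600
Rate = 25.6 / 438 = 0.058447 g/(s*kW)
SFC = 0.058447 * 3600 = 210.41 g/kWh


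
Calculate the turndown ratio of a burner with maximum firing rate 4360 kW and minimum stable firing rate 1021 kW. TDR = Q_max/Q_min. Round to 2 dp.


TDR = Q_max / Q_min
TDR = 4360 / 1021 = 4.27


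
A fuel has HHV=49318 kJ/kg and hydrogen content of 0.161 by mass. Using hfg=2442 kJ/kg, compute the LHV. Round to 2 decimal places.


LHV = HHV - hfg * 9 * H
Water correction = 2442 * 9 * 0.161 = 3538.458 kJ/kg
LHV = 49318 - 3538.458 = 45779.54 kJ/kg


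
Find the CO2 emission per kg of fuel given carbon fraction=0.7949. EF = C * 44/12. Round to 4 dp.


EF = C_frac * (M_CO2 / M_C)
EF = 0.7949 * (44/12)
EF = 0.7949 * 3.666667 = 2.9146 kg_CO2/kg_fuel


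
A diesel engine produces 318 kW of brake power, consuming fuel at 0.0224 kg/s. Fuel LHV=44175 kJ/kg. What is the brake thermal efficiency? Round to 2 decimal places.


eta_BTE = (BP / (mf * LHV)) * 100
Denominator = 0.0224 * 44175 = 989.5200 kW
eta_BTE = (318 / 989.5200) * 100 = 32.14%


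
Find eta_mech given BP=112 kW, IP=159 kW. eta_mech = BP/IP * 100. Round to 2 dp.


eta_mech = (BP / IP) * 100
Ratio = 112 / 159 = 0.7044
eta_mech = 0.7044 * 100 = 70.44%


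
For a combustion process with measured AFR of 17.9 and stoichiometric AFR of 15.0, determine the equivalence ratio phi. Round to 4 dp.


phi = AFR_stoich / AFR_actual
phi = 15.0 / 17.9 = 0.8380


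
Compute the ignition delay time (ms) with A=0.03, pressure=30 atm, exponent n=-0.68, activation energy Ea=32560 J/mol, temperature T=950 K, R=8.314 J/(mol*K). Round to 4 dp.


tau = A * P^n * exp(Ea/(R*T))
P^n = 30^(-0.68) = 0.09898230
Ea/(R*T) = 32560/(8.314*950) = 4.122406
exp(Ea/(R*T)) = 61.707538
tau = 0.03 * 0.09898230 * 61.707538 = 0.1832 ms


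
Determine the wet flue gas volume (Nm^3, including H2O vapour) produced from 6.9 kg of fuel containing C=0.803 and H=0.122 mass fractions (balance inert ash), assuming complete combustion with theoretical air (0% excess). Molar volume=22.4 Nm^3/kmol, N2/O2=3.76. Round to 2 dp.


Per kg fuel: CO2 = (C/12 kmol)*22.4 = (0.803/12)*22.4 = 1.49893 Nm^3
Per kg fuel: H2O = (H/2 kmol)*22.4 = (0.122/2)*22.4 = 1.36640 Nm^3
O2 needed per kg fuel = C/12 + H/4 = 0.803/12 + 0.122/4 = 0.09741667 kmol
Per kg fuel: N2 = O2*3.76*22.4 = 0.09741667*3.76*22.4 = 8.20482 Nm^3
Total per kg = 1.49893 + 1.36640 + 8.20482 = 11.07015 Nm^3
Total = 11.07015 * 6.9 = 76.38 Nm^3


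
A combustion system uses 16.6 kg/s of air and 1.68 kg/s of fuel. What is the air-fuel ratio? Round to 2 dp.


AFR = m_air / m_fuel
AFR = 16.6 / 1.68 = 9.88


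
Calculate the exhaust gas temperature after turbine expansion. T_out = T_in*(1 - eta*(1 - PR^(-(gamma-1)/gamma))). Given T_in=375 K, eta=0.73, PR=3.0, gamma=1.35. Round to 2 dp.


T_out = T_in * (1 - eta * (1 - PR^(-(gamma-1)/gamma)))
Exponent = -(1.35-1)/1.35 = -0.25925926
PR^exp = 3.0^(-0.25925926) = 0.75214556
Factor = 1 - 0.73*(1 - 0.75214556) = 0.81906626
T_out = 375 * 0.81906626 = 307.15 K


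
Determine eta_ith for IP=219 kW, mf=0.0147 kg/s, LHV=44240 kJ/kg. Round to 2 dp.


eta_ith = (IP / (mf * LHV)) * 100
Denominator = 0.0147 * 44240 = 650.3280 kW
eta_ith = (219 / 650.3280) * 100 = 33.68%


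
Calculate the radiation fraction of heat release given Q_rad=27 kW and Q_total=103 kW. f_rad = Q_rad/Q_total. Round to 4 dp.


f_rad = Q_rad / Q_total
f_rad = 27 / 103 = 0.2621


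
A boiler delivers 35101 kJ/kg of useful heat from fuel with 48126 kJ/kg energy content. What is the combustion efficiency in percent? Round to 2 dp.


Efficiency = (Q_useful / Q_fuel) * 100
Efficiency = (35101 / 48126) * 100
Efficiency = 0.7294 * 100 = 72.94%


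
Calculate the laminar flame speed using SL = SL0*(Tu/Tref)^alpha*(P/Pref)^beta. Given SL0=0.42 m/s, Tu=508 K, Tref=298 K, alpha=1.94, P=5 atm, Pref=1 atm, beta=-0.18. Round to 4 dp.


SL = SL0 * (Tu/Tref)^alpha * (P/Pref)^beta
T ratio = 508/298 = 1.70469799
(T ratio)^alpha = 1.70469799^1.94 = 2.814466
(P/Pref)^beta = 5^(-0.18) = 0.748489
SL = 0.42 * 2.814466 * 0.748489 = 0.8848 m/s


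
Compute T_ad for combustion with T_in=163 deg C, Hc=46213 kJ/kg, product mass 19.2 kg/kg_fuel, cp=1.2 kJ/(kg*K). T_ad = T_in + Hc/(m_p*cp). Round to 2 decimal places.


T_ad = T_in + Hc / (m_p * cp)
Denominator = 19.2 * 1.2 = 23.0400
Temperature rise = 46213 / 23.0400 = 2005.77 K
T_ad = 163 + 2005.77 = 2168.77 deg C


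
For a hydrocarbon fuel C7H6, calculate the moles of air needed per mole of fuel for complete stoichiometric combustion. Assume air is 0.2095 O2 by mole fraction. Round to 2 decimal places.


Balanced combustion: C7H6 + 8.5 O2 -> 7 CO2 + 3 H2O
O2 needed = C + H/4 = 7 + 6/4 = 8.50 moles
Air moles = O2 / 0.2095 = 8.50 / 0.2095 = 40.57 moles air


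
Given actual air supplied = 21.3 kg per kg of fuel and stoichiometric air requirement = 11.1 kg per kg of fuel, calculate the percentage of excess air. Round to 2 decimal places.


Excess air = actual - stoichiometric = 21.3 - 11.1 = 10.20 kg/kg fuel
Excess air % = (excess / stoich) * 100 = (10.20 / 11.1) * 100 = 91.89%


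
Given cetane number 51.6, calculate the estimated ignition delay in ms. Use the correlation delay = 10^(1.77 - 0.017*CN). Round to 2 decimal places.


delay = 10^(1.77 - 0.017*CN)
Exponent = 1.77 - 0.017*51.6 = 0.8928
delay = 10^0.8928 = 7.81 ms


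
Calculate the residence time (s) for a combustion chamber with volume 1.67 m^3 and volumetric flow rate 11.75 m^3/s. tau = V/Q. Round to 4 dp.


tau = V / Q_flow
tau = 1.67 / 11.75 = 0.1421 s


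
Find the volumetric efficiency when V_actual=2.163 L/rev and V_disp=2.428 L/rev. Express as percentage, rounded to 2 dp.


eta_v = (V_actual / V_disp) * 100
Ratio = 2.163 / 2.428 = 0.8909
eta_v = 0.8909 * 100 = 89.09%


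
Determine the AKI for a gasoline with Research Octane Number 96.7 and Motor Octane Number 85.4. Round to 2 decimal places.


AKI = (RON + MON) / 2
AKI = (96.7 + 85.4) / 2
AKI = 182.1 / 2 = 91.05


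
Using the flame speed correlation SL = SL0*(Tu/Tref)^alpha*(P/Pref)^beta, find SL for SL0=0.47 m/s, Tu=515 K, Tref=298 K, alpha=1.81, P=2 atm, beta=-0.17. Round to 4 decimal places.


SL = SL0 * (Tu/Tref)^alpha * (P/Pref)^beta
T ratio = 515/298 = 1.72818792
(T ratio)^alpha = 1.72818792^1.81 = 2.691781
(P/Pref)^beta = 2^(-0.17) = 0.888843
SL = 0.47 * 2.691781 * 0.888843 = 1.1245 m/s


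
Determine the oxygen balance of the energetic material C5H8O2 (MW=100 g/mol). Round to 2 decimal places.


OB = -1600 * (2C + H/2 - O) / MW
Inner = 2*5 + 8/2 - 2 = 12.00
OB = -1600 * 12.00 / 100 = -192.00%


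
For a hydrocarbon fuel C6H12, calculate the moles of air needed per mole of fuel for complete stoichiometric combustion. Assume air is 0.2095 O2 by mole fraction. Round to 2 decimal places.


Balanced combustion: C6H12 + 9 O2 -> 6 CO2 + 6 H2O
O2 needed = C + H/4 = 6 + 12/4 = 9.00 moles
Air moles = O2 / 0.2095 = 9.00 / 0.2095 = 42.96 moles air


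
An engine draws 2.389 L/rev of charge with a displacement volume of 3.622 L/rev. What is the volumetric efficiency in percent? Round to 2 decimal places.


eta_v = (V_actual / V_disp) * 100
Ratio = 2.389 / 3.622 = 0.6596
eta_v = 0.6596 * 100 = 65.96%


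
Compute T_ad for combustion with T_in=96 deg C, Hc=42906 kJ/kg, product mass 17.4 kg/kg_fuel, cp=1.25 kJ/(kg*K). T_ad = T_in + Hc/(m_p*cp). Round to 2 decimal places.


T_ad = T_in + Hc / (m_p * cp)
Denominator = 17.4 * 1.25 = 21.7500
Temperature rise = 42906 / 21.7500 = 1972.69 K
T_ad = 96 + 1972.69 = 2068.69 deg C


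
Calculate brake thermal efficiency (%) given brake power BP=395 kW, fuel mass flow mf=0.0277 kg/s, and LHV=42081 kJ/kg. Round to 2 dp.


eta_BTE = (BP / (mf * LHV)) * 100
Denominator = 0.0277 * 42081 = 1165.6437 kW
eta_BTE = (395 / 1165.6437) * 100 = 33.89%


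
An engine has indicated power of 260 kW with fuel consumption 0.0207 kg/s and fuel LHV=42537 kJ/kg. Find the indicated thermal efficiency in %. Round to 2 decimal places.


eta_ith = (IP / (mf * LHV)) * 100
Denominator = 0.0207 * 42537 = 880.5159 kW
eta_ith = (260 / 880.5159) * 100 = 29.53%


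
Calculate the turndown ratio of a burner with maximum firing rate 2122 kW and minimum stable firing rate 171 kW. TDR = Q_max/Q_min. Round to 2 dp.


TDR = Q_max / Q_min
TDR = 2122 / 171 = 12.41


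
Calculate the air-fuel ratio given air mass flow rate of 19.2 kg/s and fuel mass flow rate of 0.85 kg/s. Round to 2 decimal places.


AFR = m_air / m_fuel
AFR = 19.2 / 0.85 = 22.59


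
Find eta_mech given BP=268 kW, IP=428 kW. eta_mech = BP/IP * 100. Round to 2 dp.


eta_mech = (BP / IP) * 100
Ratio = 268 / 428 = 0.6262
eta_mech = 0.6262 * 100 = 62.62%


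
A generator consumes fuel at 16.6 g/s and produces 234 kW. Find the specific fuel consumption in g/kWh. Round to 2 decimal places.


SFC = (mf / BP) * 3600
Rate = 16.6 / 234 = 0.070940 g/(s*kW)
SFC = 0.070940 * 3600 = 255.38 g/kWh


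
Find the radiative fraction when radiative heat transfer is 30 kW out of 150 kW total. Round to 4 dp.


f_rad = Q_rad / Q_total
f_rad = 30 / 150 = 0.2000


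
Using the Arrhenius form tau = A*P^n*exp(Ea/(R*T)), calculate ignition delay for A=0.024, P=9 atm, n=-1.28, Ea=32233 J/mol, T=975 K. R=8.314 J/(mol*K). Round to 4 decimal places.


tau = A * P^n * exp(Ea/(R*T))
P^n = 9^(-1.28) = 0.06005782
Ea/(R*T) = 32233/(8.314*975) = 3.976364
exp(Ea/(R*T)) = 53.322780
tau = 0.024 * 0.06005782 * 53.322780 = 0.0769 ms


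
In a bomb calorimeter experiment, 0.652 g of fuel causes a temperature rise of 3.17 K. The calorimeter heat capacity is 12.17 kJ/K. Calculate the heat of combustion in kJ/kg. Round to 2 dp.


Hc = C_cal * delta_T / m_fuel
Q_released = 12.17 * 3.17 = 38.5789 kJ
m_fuel = 0.652 g = 0.652/1000 kg = 0.000652 kg
Hc = 38.5789 / 0.000652 = 59170.09 kJ/kg


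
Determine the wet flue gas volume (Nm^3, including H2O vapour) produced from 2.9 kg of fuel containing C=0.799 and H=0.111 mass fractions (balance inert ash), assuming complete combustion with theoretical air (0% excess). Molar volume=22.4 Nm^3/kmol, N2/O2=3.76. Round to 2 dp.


Per kg fuel: CO2 = (C/12 kmol)*22.4 = (0.799/12)*22.4 = 1.49147 Nm^3
Per kg fuel: H2O = (H/2 kmol)*22.4 = (0.111/2)*22.4 = 1.24320 Nm^3
O2 needed per kg fuel = C/12 + H/4 = 0.799/12 + 0.111/4 = 0.09433333 kmol
Per kg fuel: N2 = O2*3.76*22.4 = 0.09433333*3.76*22.4 = 7.94513 Nm^3
Total per kg = 1.49147 + 1.24320 + 7.94513 = 10.67980 Nm^3
Total = 10.67980 * 2.9 = 30.97 Nm^3


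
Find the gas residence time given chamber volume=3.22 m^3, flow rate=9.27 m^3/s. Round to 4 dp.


tau = V / Q_flow
tau = 3.22 / 9.27 = 0.3474 s


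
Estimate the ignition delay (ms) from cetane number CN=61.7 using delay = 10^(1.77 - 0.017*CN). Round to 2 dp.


delay = 10^(1.77 - 0.017*CN)
Exponent = 1.77 - 0.017*61.7 = 0.7211
delay = 10^0.7211 = 5.26 ms


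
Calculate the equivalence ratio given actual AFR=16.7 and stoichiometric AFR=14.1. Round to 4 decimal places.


phi = AFR_stoich / AFR_actual
phi = 14.1 / 16.7 = 0.8443


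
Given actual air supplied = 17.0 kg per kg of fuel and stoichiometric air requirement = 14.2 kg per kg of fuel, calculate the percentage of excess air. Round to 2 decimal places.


Excess air = actual - stoichiometric = 17.0 - 14.2 = 2.80 kg/kg fuel
Excess air % = (excess / stoich) * 100 = (2.80 / 14.2) * 100 = 19.72%


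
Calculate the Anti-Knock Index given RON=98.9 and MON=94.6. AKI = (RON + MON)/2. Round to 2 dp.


AKI = (RON + MON) / 2
AKI = (98.9 + 94.6) / 2
AKI = 193.5 / 2 = 96.75


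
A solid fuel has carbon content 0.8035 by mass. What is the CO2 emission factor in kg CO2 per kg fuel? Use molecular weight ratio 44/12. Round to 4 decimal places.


EF = C_frac * (M_CO2 / M_C)
EF = 0.8035 * (44/12)
EF = 0.8035 * 3.666667 = 2.9462 kg_CO2/kg_fuel


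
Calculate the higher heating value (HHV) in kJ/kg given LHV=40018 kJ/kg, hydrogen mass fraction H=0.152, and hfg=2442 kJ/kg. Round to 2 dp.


HHV = LHV + hfg * 9 * H
Water addition = 2442 * 9 * 0.152 = 3340.656 kJ/kg
HHV = 40018 + 3340.656 = 43358.66 kJ/kg


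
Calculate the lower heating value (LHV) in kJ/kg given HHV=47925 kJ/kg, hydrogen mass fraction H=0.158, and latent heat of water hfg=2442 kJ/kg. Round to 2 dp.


LHV = HHV - hfg * 9 * H
Water correction = 2442 * 9 * 0.158 = 3472.524 kJ/kg
LHV = 47925 - 3472.524 = 44452.48 kJ/kg


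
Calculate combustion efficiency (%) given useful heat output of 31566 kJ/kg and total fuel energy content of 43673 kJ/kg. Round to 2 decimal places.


Efficiency = (Q_useful / Q_fuel) * 100
Efficiency = (31566 / 43673) * 100
Efficiency = 0.7228 * 100 = 72.28%


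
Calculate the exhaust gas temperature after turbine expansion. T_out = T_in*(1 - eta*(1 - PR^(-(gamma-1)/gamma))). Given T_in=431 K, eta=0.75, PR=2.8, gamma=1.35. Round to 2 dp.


T_out = T_in * (1 - eta * (1 - PR^(-(gamma-1)/gamma)))
Exponent = -(1.35-1)/1.35 = -0.25925926
PR^exp = 2.8^(-0.25925926) = 0.76572026
Factor = 1 - 0.75*(1 - 0.76572026) = 0.82429020
T_out = 431 * 0.82429020 = 355.27 K


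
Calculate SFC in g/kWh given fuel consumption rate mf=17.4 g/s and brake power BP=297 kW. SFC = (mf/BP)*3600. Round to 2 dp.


SFC = (mf / BP) * 3600
Rate = 17.4 / 297 = 0.058586 g/(s*kW)
SFC = 0.058586 * 3600 = 210.91 g/kWh


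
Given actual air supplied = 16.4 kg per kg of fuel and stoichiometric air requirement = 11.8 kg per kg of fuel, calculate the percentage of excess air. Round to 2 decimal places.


Excess air = actual - stoichiometric = 16.4 - 11.8 = 4.60 kg/kg fuel
Excess air % = (excess / stoich) * 100 = (4.60 / 11.8) * 100 = 38.98%


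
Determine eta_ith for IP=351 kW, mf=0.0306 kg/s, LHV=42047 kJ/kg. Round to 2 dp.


eta_ith = (IP / (mf * LHV)) * 100
Denominator = 0.0306 * 42047 = 1286.6382 kW
eta_ith = (351 / 1286.6382) * 100 = 27.28%


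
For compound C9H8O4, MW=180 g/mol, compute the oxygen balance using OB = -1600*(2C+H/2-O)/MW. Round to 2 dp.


OB = -1600 * (2C + H/2 - O) / MW
Inner = 2*9 + 8/2 - 4 = 18.00
OB = -1600 * 18.00 / 180 = -160.00%


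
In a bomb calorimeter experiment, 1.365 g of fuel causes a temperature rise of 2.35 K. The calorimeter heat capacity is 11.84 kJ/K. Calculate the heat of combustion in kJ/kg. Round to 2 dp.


Hc = C_cal * delta_T / m_fuel
Q_released = 11.84 * 2.35 = 27.8240 kJ
m_fuel = 1.365 g = 1.365/1000 kg = 0.001365 kg
Hc = 27.8240 / 0.001365 = 20383.88 kJ/kg


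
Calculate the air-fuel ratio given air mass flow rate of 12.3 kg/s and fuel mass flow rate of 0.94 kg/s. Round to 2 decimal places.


AFR = m_air / m_fuel
AFR = 12.3 / 0.94 = 13.09


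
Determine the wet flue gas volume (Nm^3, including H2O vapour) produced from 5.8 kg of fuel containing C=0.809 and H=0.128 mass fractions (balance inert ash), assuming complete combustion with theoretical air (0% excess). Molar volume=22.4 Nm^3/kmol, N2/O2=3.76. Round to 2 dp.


Per kg fuel: CO2 = (C/12 kmol)*22.4 = (0.809/12)*22.4 = 1.51013 Nm^3
Per kg fuel: H2O = (H/2 kmol)*22.4 = (0.128/2)*22.4 = 1.43360 Nm^3
O2 needed per kg fuel = C/12 + H/4 = 0.809/12 + 0.128/4 = 0.09941667 kmol
Per kg fuel: N2 = O2*3.76*22.4 = 0.09941667*3.76*22.4 = 8.37327 Nm^3
Total per kg = 1.51013 + 1.43360 + 8.37327 = 11.31700 Nm^3
Total = 11.31700 * 5.8 = 65.64 Nm^3


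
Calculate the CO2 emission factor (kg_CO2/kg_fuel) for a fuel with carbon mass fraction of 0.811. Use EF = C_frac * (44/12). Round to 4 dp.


EF = C_frac * (M_CO2 / M_C)
EF = 0.811 * (44/12)
EF = 0.811 * 3.666667 = 2.9737 kg_CO2/kg_fuel


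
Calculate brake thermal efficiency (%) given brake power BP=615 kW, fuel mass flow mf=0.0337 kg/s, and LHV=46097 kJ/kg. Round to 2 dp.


eta_BTE = (BP / (mf * LHV)) * 100
Denominator = 0.0337 * 46097 = 1553.4689 kW
eta_BTE = (615 / 1553.4689) * 100 = 39.59%


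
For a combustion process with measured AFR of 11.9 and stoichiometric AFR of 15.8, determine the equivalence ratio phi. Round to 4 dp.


phi = AFR_stoich / AFR_actual
phi = 15.8 / 11.9 = 1.3277


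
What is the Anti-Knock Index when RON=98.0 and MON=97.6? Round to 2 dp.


AKI = (RON + MON) / 2
AKI = (98.0 + 97.6) / 2
AKI = 195.6 / 2 = 97.80


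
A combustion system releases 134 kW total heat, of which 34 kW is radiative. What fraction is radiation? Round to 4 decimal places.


f_rad = Q_rad / Q_total
f_rad = 34 / 134 = 0.2537


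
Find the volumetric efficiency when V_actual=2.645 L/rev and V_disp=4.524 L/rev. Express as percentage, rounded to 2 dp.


eta_v = (V_actual / V_disp) * 100
Ratio = 2.645 / 4.524 = 0.5847
eta_v = 0.5847 * 100 = 58.47%


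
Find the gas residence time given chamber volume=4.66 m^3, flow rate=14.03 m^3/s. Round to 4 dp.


tau = V / Q_flow
tau = 4.66 / 14.03 = 0.3321 s


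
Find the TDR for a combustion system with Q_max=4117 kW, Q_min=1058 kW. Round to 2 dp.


TDR = Q_max / Q_min
TDR = 4117 / 1058 = 3.89


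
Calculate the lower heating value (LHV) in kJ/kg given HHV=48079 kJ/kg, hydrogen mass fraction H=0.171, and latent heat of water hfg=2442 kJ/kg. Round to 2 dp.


LHV = HHV - hfg * 9 * H
Water correction = 2442 * 9 * 0.171 = 3758.238 kJ/kg
LHV = 48079 - 3758.238 = 44320.76 kJ/kg


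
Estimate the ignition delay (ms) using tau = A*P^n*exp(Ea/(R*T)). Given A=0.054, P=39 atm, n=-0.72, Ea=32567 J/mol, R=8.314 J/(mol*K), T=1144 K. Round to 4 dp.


tau = A * P^n * exp(Ea/(R*T))
P^n = 39^(-0.72) = 0.07152098
Ea/(R*T) = 32567/(8.314*1144) = 3.424063
exp(Ea/(R*T)) = 30.693862
tau = 0.054 * 0.07152098 * 30.693862 = 0.1185 ms


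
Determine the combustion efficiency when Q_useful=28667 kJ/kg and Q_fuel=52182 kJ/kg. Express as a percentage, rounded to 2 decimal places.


Efficiency = (Q_useful / Q_fuel) * 100
Efficiency = (28667 / 52182) * 100
Efficiency = 0.5494 * 100 = 54.94%


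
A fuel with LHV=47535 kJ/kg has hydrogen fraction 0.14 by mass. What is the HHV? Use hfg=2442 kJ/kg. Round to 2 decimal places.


HHV = LHV + hfg * 9 * H
Water addition = 2442 * 9 * 0.14 = 3076.920 kJ/kg
HHV = 47535 + 3076.920 = 50611.92 kJ/kg


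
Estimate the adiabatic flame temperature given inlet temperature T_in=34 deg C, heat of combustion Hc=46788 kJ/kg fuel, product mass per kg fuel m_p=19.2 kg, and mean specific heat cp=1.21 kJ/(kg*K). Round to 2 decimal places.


T_ad = T_in + Hc / (m_p * cp)
Denominator = 19.2 * 1.21 = 23.2320
Temperature rise = 46788 / 23.2320 = 2013.95 K
T_ad = 34 + 2013.95 = 2047.95 deg C


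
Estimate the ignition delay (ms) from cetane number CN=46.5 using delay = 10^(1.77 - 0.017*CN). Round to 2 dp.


delay = 10^(1.77 - 0.017*CN)
Exponent = 1.77 - 0.017*46.5 = 0.9795
delay = 10^0.9795 = 9.54 ms


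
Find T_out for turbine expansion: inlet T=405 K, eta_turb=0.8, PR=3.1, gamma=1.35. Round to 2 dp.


T_out = T_in * (1 - eta * (1 - PR^(-(gamma-1)/gamma)))
Exponent = -(1.35-1)/1.35 = -0.25925926
PR^exp = 3.1^(-0.25925926) = 0.74577862
Factor = 1 - 0.8*(1 - 0.74577862) = 0.79662290
T_out = 405 * 0.79662290 = 322.63 K


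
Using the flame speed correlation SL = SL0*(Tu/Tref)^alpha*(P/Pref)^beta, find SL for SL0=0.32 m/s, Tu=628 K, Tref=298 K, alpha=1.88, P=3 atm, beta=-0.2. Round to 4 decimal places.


SL = SL0 * (Tu/Tref)^alpha * (P/Pref)^beta
T ratio = 628/298 = 2.10738255
(T ratio)^alpha = 2.10738255^1.88 = 4.061043
(P/Pref)^beta = 3^(-0.2) = 0.802742
SL = 0.32 * 4.061043 * 0.802742 = 1.0432 m/s


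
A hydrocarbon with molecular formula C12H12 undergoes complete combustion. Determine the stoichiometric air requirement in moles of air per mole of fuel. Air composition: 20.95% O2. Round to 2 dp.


Balanced combustion: C12H12 + 15 O2 -> 12 CO2 + 6 H2O
O2 needed = C + H/4 = 12 + 12/4 = 15.00 moles
Air moles = O2 / 0.2095 = 15.00 / 0.2095 = 71.60 moles air


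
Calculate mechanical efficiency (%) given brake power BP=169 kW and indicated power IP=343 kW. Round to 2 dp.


eta_mech = (BP / IP) * 100
Ratio = 169 / 343 = 0.4927
eta_mech = 0.4927 * 100 = 49.27%


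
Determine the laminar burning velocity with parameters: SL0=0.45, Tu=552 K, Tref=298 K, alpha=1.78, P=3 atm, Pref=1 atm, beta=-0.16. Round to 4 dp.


SL = SL0 * (Tu/Tref)^alpha * (P/Pref)^beta
T ratio = 552/298 = 1.85234899
(T ratio)^alpha = 1.85234899^1.78 = 2.996033
(P/Pref)^beta = 3^(-0.16) = 0.838804
SL = 0.45 * 2.996033 * 0.838804 = 1.1309 m/s


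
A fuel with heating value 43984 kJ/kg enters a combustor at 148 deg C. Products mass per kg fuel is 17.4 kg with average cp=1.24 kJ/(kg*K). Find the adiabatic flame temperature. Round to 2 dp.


T_ad = T_in + Hc / (m_p * cp)
Denominator = 17.4 * 1.24 = 21.5760
Temperature rise = 43984 / 21.5760 = 2038.56 K
T_ad = 148 + 2038.56 = 2186.56 deg C


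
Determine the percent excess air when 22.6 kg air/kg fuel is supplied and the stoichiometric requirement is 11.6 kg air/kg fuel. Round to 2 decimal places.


Excess air = actual - stoichiometric = 22.6 - 11.6 = 11.00 kg/kg fuel
Excess air % = (excess / stoich) * 100 = (11.00 / 11.6) * 100 = 94.83%


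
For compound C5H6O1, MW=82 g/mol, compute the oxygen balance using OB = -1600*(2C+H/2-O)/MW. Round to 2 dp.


OB = -1600 * (2C + H/2 - O) / MW
Inner = 2*5 + 6/2 - 1 = 12.00
OB = -1600 * 12.00 / 82 = -234.15%


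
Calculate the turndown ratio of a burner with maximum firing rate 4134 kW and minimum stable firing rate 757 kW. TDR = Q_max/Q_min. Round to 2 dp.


TDR = Q_max / Q_min
TDR = 4134 / 757 = 5.46


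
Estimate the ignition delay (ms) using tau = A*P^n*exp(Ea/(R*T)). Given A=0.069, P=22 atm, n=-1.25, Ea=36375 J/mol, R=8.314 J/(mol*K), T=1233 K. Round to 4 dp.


tau = A * P^n * exp(Ea/(R*T))
P^n = 22^(-1.25) = 0.02098803
Ea/(R*T) = 36375/(8.314*1233) = 3.548378
exp(Ea/(R*T)) = 34.756904
tau = 0.069 * 0.02098803 * 34.756904 = 0.0503 ms


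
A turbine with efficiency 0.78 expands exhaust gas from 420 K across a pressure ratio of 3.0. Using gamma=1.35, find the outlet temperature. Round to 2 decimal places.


T_out = T_in * (1 - eta * (1 - PR^(-(gamma-1)/gamma)))
Exponent = -(1.35-1)/1.35 = -0.25925926
PR^exp = 3.0^(-0.25925926) = 0.75214556
Factor = 1 - 0.78*(1 - 0.75214556) = 0.80667354
T_out = 420 * 0.80667354 = 338.80 K


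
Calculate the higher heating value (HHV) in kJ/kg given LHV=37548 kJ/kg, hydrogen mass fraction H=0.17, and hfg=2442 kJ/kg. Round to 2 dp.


HHV = LHV + hfg * 9 * H
Water addition = 2442 * 9 * 0.17 = 3736.260 kJ/kg
HHV = 37548 + 3736.260 = 41284.26 kJ/kg


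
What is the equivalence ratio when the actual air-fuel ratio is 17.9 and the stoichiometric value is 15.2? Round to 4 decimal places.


phi = AFR_stoich / AFR_actual
phi = 15.2 / 17.9 = 0.8492


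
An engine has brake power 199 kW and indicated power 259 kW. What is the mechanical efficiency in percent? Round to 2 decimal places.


eta_mech = (BP / IP) * 100
Ratio = 199 / 259 = 0.7683
eta_mech = 0.7683 * 100 = 76.83%


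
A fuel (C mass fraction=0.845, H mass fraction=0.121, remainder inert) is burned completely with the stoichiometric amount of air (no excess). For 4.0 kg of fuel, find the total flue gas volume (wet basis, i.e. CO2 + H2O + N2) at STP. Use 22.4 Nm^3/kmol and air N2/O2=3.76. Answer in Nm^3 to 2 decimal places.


Per kg fuel: CO2 = (C/12 kmol)*22.4 = (0.845/12)*22.4 = 1.57733 Nm^3
Per kg fuel: H2O = (H/2 kmol)*22.4 = (0.121/2)*22.4 = 1.35520 Nm^3
O2 needed per kg fuel = C/12 + H/4 = 0.845/12 + 0.121/4 = 0.10066667 kmol
Per kg fuel: N2 = O2*3.76*22.4 = 0.10066667*3.76*22.4 = 8.47855 Nm^3
Total per kg = 1.57733 + 1.35520 + 8.47855 = 11.41108 Nm^3
Total = 11.41108 * 4.0 = 45.64 Nm^3


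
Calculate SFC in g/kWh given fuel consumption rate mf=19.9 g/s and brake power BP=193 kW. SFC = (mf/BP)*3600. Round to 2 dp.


SFC = (mf / BP) * 3600
Rate = 19.9 / 193 = 0.103109 g/(s*kW)
SFC = 0.103109 * 3600 = 371.19 g/kWh


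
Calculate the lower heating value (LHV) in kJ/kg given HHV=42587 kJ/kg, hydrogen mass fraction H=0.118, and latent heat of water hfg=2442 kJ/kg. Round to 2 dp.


LHV = HHV - hfg * 9 * H
Water correction = 2442 * 9 * 0.118 = 2593.404 kJ/kg
LHV = 42587 - 2593.404 = 39993.60 kJ/kg


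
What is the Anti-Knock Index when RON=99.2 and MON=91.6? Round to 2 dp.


AKI = (RON + MON) / 2
AKI = (99.2 + 91.6) / 2
AKI = 190.8 / 2 = 95.40


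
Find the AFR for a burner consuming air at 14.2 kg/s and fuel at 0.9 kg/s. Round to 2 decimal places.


AFR = m_air / m_fuel
AFR = 14.2 / 0.9 = 15.78


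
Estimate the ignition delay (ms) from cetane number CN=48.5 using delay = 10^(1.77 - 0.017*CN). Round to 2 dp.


delay = 10^(1.77 - 0.017*CN)
Exponent = 1.77 - 0.017*48.5 = 0.9455
delay = 10^0.9455 = 8.82 ms


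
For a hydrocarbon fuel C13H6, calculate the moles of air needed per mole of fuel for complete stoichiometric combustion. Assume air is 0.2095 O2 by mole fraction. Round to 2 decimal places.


Balanced combustion: C13H6 + 14.5 O2 -> 13 CO2 + 3 H2O
O2 needed = C + H/4 = 13 + 6/4 = 14.50 moles
Air moles = O2 / 0.2095 = 14.50 / 0.2095 = 69.21 moles air


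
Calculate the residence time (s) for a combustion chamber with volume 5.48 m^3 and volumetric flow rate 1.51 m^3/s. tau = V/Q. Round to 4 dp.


tau = V / Q_flow
tau = 5.48 / 1.51 = 3.6291 s


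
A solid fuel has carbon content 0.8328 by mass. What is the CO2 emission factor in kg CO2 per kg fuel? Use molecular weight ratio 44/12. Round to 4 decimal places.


EF = C_frac * (M_CO2 / M_C)
EF = 0.8328 * (44/12)
EF = 0.8328 * 3.666667 = 3.0536 kg_CO2/kg_fuel


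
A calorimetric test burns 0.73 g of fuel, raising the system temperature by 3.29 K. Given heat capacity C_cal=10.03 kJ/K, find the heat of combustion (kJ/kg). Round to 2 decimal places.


Hc = C_cal * delta_T / m_fuel
Q_released = 10.03 * 3.29 = 32.9987 kJ
m_fuel = 0.73 g = 0.73/1000 kg = 0.000730 kg
Hc = 32.9987 / 0.000730 = 45203.70 kJ/kg


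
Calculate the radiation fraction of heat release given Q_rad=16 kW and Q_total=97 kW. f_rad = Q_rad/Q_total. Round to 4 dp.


f_rad = Q_rad / Q_total
f_rad = 16 / 97 = 0.1649


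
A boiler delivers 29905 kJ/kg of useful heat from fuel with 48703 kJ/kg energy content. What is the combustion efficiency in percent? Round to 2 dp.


Efficiency = (Q_useful / Q_fuel) * 100
Efficiency = (29905 / 48703) * 100
Efficiency = 0.6140 * 100 = 61.40%


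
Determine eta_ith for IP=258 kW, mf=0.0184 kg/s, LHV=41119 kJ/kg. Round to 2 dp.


eta_ith = (IP / (mf * LHV)) * 100
Denominator = 0.0184 * 41119 = 756.5896 kW
eta_ith = (258 / 756.5896) * 100 = 34.10%


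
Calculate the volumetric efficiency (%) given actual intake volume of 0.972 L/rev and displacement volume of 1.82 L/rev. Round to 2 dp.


eta_v = (V_actual / V_disp) * 100
Ratio = 0.972 / 1.82 = 0.5341
eta_v = 0.5341 * 100 = 53.41%


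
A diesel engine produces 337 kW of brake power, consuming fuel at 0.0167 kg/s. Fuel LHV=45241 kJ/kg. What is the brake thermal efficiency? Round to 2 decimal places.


eta_BTE = (BP / (mf * LHV)) * 100
Denominator = 0.0167 * 45241 = 755.5247 kW
eta_BTE = (337 / 755.5247) * 100 = 44.60%


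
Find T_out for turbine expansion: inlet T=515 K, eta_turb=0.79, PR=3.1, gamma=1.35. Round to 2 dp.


T_out = T_in * (1 - eta * (1 - PR^(-(gamma-1)/gamma)))
Exponent = -(1.35-1)/1.35 = -0.25925926
PR^exp = 3.1^(-0.25925926) = 0.74577862
Factor = 1 - 0.79*(1 - 0.74577862) = 0.79916511
T_out = 515 * 0.79916511 = 411.57 K


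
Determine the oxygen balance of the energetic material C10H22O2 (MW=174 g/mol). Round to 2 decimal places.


OB = -1600 * (2C + H/2 - O) / MW
Inner = 2*10 + 22/2 - 2 = 29.00
OB = -1600 * 29.00 / 174 = -266.67%


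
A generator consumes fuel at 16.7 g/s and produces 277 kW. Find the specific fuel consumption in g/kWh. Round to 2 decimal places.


SFC = (mf / BP) * 3600
Rate = 16.7 / 277 = 0.060289 g/(s*kW)
SFC = 0.060289 * 3600 = 217.04 g/kWh


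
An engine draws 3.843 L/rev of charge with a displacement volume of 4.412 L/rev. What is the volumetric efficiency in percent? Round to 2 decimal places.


eta_v = (V_actual / V_disp) * 100
Ratio = 3.843 / 4.412 = 0.8710
eta_v = 0.8710 * 100 = 87.10%


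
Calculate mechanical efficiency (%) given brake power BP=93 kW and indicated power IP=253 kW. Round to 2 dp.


eta_mech = (BP / IP) * 100
Ratio = 93 / 253 = 0.3676
eta_mech = 0.3676 * 100 = 36.76%


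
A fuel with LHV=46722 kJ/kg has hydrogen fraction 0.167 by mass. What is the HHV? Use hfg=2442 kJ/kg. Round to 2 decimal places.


HHV = LHV + hfg * 9 * H
Water addition = 2442 * 9 * 0.167 = 3670.326 kJ/kg
HHV = 46722 + 3670.326 = 50392.33 kJ/kg


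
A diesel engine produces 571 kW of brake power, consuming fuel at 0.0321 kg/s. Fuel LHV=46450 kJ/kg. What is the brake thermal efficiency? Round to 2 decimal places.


eta_BTE = (BP / (mf * LHV)) * 100
Denominator = 0.0321 * 46450 = 1491.0450 kW
eta_BTE = (571 / 1491.0450) * 100 = 38.30%


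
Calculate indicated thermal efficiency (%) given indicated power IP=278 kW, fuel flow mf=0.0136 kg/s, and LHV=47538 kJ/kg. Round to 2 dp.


eta_ith = (IP / (mf * LHV)) * 100
Denominator = 0.0136 * 47538 = 646.5168 kW
eta_ith = (278 / 646.5168) * 100 = 43.00%


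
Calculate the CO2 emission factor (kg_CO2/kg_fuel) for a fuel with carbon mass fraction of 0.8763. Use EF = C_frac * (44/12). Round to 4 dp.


EF = C_frac * (M_CO2 / M_C)
EF = 0.8763 * (44/12)
EF = 0.8763 * 3.666667 = 3.2131 kg_CO2/kg_fuel


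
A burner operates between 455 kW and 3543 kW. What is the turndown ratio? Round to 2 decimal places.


TDR = Q_max / Q_min
TDR = 3543 / 455 = 7.79


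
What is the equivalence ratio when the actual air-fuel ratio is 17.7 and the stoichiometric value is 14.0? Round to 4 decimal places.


phi = AFR_stoich / AFR_actual
phi = 14.0 / 17.7 = 0.7910


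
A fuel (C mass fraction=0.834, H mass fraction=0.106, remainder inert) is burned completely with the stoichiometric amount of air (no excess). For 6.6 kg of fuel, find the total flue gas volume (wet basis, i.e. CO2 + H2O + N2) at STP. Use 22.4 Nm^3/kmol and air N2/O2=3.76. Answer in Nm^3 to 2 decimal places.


Per kg fuel: CO2 = (C/12 kmol)*22.4 = (0.834/12)*22.4 = 1.55680 Nm^3
Per kg fuel: H2O = (H/2 kmol)*22.4 = (0.106/2)*22.4 = 1.18720 Nm^3
O2 needed per kg fuel = C/12 + H/4 = 0.834/12 + 0.106/4 = 0.09600000 kmol
Per kg fuel: N2 = O2*3.76*22.4 = 0.09600000*3.76*22.4 = 8.08550 Nm^3
Total per kg = 1.55680 + 1.18720 + 8.08550 = 10.82950 Nm^3
Total = 10.82950 * 6.6 = 71.47 Nm^3


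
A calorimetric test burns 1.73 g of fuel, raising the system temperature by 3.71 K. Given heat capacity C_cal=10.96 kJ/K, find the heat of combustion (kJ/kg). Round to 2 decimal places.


Hc = C_cal * delta_T / m_fuel
Q_released = 10.96 * 3.71 = 40.6616 kJ
m_fuel = 1.73 g = 1.73/1000 kg = 0.001730 kg
Hc = 40.6616 / 0.001730 = 23503.82 kJ/kg


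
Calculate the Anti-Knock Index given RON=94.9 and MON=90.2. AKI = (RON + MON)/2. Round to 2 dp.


AKI = (RON + MON) / 2
AKI = (94.9 + 90.2) / 2
AKI = 185.1 / 2 = 92.55


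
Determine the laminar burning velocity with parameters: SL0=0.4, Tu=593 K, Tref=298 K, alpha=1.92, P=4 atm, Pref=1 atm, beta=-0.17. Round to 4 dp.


SL = SL0 * (Tu/Tref)^alpha * (P/Pref)^beta
T ratio = 593/298 = 1.98993289
(T ratio)^alpha = 1.98993289^1.92 = 3.747743
(P/Pref)^beta = 4^(-0.17) = 0.790041
SL = 0.4 * 3.747743 * 0.790041 = 1.1843 m/s


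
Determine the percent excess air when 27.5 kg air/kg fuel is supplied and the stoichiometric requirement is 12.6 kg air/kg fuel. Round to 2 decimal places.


Excess air = actual - stoichiometric = 27.5 - 12.6 = 14.90 kg/kg fuel
Excess air % = (excess / stoich) * 100 = (14.90 / 12.6) * 100 = 118.25%
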